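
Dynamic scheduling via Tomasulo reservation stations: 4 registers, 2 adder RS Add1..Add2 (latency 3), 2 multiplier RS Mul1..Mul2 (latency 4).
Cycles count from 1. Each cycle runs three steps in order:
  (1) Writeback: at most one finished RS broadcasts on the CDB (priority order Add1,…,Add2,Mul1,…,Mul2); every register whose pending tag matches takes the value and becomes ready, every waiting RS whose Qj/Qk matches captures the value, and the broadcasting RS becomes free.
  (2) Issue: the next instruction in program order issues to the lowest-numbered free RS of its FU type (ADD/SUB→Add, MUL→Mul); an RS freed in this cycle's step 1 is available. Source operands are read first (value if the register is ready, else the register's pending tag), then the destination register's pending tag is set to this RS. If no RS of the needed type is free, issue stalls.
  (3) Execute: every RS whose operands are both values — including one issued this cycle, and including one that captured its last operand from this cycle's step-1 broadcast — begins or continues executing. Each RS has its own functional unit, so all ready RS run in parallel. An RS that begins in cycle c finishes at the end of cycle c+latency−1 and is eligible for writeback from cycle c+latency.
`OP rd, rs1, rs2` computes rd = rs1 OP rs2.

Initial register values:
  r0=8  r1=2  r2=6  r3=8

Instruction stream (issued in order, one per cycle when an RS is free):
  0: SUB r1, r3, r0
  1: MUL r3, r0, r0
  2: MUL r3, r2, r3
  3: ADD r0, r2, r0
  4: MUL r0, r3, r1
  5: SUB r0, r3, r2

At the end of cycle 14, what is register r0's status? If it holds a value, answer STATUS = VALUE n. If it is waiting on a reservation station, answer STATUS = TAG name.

c1: issue SUB r1<-Add1 | r0:8,r1:Add1,r2:6,r3:8
c2: issue MUL r3<-Mul1 | r0:8,r1:Add1,r2:6,r3:Mul1
c3: issue MUL r3<-Mul2 | r0:8,r1:Add1,r2:6,r3:Mul2
c4: CDB Add1=0; issue ADD r0<-Add1 | r0:Add1,r1:0,r2:6,r3:Mul2
c5: stall | r0:Add1,r1:0,r2:6,r3:Mul2
c6: CDB Mul1=64; issue MUL r0<-Mul1 | r0:Mul1,r1:0,r2:6,r3:Mul2
c7: CDB Add1=14; issue SUB r0<-Add1 | r0:Add1,r1:0,r2:6,r3:Mul2
c8: - | r0:Add1,r1:0,r2:6,r3:Mul2
c9: - | r0:Add1,r1:0,r2:6,r3:Mul2
c10: CDB Mul2=384 | r0:Add1,r1:0,r2:6,r3:384
c11: - | r0:Add1,r1:0,r2:6,r3:384
c12: - | r0:Add1,r1:0,r2:6,r3:384
c13: CDB Add1=378 | r0:378,r1:0,r2:6,r3:384
c14: CDB Mul1=0 | r0:378,r1:0,r2:6,r3:384

STATUS = VALUE 378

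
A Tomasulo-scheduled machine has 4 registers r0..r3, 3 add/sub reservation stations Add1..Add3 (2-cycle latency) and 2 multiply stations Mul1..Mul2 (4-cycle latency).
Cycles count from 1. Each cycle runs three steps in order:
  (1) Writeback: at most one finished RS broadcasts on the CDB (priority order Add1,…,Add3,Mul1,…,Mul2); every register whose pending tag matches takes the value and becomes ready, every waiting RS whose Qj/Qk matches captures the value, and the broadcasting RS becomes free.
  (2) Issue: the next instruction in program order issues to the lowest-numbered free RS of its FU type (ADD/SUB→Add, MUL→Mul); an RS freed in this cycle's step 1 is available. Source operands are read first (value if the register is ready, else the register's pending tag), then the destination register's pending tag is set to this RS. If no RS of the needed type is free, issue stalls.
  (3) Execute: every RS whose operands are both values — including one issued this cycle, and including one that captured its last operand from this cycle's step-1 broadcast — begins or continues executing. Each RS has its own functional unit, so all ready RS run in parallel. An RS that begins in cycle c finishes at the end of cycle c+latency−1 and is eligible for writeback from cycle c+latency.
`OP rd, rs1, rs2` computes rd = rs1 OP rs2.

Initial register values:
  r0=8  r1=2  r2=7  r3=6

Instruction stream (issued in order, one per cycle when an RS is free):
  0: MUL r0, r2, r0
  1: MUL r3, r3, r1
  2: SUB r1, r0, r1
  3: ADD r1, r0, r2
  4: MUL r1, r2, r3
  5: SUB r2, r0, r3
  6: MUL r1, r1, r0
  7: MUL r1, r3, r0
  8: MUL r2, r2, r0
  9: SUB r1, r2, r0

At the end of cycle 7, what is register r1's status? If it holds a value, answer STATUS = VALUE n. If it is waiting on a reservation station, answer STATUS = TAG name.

c1: issue MUL r0<-Mul1 | r0:Mul1,r1:2,r2:7,r3:6
c2: issue MUL r3<-Mul2 | r0:Mul1,r1:2,r2:7,r3:Mul2
c3: issue SUB r1<-Add1 | r0:Mul1,r1:Add1,r2:7,r3:Mul2
c4: issue ADD r1<-Add2 | r0:Mul1,r1:Add2,r2:7,r3:Mul2
c5: CDB Mul1=56; issue MUL r1<-Mul1 | r0:56,r1:Mul1,r2:7,r3:Mul2
c6: CDB Mul2=12; issue SUB r2<-Add3 | r0:56,r1:Mul1,r2:Add3,r3:12
c7: CDB Add1=54; issue MUL r1<-Mul2 | r0:56,r1:Mul2,r2:Add3,r3:12

STATUS = TAG Mul2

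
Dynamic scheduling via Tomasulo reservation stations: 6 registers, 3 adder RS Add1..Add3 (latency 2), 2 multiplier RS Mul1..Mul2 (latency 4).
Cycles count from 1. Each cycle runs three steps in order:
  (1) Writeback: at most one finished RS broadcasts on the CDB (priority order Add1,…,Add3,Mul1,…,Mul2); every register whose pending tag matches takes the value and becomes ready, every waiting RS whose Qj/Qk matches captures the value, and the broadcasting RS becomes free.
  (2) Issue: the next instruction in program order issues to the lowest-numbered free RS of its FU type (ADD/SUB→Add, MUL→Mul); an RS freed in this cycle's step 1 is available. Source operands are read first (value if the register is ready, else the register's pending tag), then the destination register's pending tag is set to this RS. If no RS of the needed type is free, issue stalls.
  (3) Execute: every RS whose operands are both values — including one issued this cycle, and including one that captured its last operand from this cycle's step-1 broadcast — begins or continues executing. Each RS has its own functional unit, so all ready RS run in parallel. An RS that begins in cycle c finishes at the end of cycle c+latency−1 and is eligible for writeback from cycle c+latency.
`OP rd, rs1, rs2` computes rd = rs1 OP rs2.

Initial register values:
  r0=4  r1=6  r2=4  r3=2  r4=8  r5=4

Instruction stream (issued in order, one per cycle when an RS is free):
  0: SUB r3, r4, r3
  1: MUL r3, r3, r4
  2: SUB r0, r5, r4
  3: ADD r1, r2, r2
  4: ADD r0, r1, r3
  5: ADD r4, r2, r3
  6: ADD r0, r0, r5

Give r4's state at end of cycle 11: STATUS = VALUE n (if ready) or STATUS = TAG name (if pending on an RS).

c1: issue SUB r3<-Add1 | r0:4,r1:6,r2:4,r3:Add1,r4:8,r5:4
c2: issue MUL r3<-Mul1 | r0:4,r1:6,r2:4,r3:Mul1,r4:8,r5:4
c3: CDB Add1=6; issue SUB r0<-Add1 | r0:Add1,r1:6,r2:4,r3:Mul1,r4:8,r5:4
c4: issue ADD r1<-Add2 | r0:Add1,r1:Add2,r2:4,r3:Mul1,r4:8,r5:4
c5: CDB Add1=-4; issue ADD r0<-Add1 | r0:Add1,r1:Add2,r2:4,r3:Mul1,r4:8,r5:4
c6: CDB Add2=8; issue ADD r4<-Add2 | r0:Add1,r1:8,r2:4,r3:Mul1,r4:Add2,r5:4
c7: CDB Mul1=48; issue ADD r0<-Add3 | r0:Add3,r1:8,r2:4,r3:48,r4:Add2,r5:4
c8: - | r0:Add3,r1:8,r2:4,r3:48,r4:Add2,r5:4
c9: CDB Add1=56 | r0:Add3,r1:8,r2:4,r3:48,r4:Add2,r5:4
c10: CDB Add2=52 | r0:Add3,r1:8,r2:4,r3:48,r4:52,r5:4
c11: CDB Add3=60 | r0:60,r1:8,r2:4,r3:48,r4:52,r5:4

STATUS = VALUE 52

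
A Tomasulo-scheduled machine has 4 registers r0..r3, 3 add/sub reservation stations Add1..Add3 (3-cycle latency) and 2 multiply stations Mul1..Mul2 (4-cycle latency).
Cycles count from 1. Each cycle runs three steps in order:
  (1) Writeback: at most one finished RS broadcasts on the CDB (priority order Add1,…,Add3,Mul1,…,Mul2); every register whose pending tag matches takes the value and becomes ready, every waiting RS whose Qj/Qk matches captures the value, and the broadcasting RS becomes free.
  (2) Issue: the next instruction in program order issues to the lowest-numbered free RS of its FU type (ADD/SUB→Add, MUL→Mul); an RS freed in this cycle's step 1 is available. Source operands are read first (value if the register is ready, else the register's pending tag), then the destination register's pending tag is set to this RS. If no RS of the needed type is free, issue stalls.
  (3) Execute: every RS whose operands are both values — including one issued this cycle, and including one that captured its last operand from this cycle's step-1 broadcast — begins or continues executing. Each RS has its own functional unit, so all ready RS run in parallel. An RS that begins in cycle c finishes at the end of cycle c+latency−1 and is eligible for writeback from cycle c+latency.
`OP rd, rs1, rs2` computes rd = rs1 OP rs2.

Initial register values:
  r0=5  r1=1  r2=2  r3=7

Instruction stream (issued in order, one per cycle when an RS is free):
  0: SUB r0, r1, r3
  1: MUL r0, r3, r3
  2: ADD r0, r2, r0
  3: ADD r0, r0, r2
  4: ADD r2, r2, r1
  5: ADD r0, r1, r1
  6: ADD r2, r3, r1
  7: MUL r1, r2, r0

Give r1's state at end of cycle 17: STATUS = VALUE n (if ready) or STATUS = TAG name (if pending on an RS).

  c1: issue SUB r0<-Add1  regs: r0:Add1,r1:1,r2:2,r3:7
  c2: issue MUL r0<-Mul1  regs: r0:Mul1,r1:1,r2:2,r3:7
  c3: issue ADD r0<-Add2  regs: r0:Add2,r1:1,r2:2,r3:7
  c4: CDB Add1=-6; issue ADD r0<-Add1  regs: r0:Add1,r1:1,r2:2,r3:7
  c5: issue ADD r2<-Add3  regs: r0:Add1,r1:1,r2:Add3,r3:7
  c6: CDB Mul1=49; stall  regs: r0:Add1,r1:1,r2:Add3,r3:7
  c7: stall  regs: r0:Add1,r1:1,r2:Add3,r3:7
  c8: CDB Add3=3; issue ADD r0<-Add3  regs: r0:Add3,r1:1,r2:3,r3:7
  c9: CDB Add2=51; issue ADD r2<-Add2  regs: r0:Add3,r1:1,r2:Add2,r3:7
  c10: issue MUL r1<-Mul1  regs: r0:Add3,r1:Mul1,r2:Add2,r3:7
  c11: CDB Add3=2  regs: r0:2,r1:Mul1,r2:Add2,r3:7
  c12: CDB Add1=53  regs: r0:2,r1:Mul1,r2:Add2,r3:7
  c13: CDB Add2=8  regs: r0:2,r1:Mul1,r2:8,r3:7
  c14: -  regs: r0:2,r1:Mul1,r2:8,r3:7
  c15: -  regs: r0:2,r1:Mul1,r2:8,r3:7
  c16: -  regs: r0:2,r1:Mul1,r2:8,r3:7
  c17: CDB Mul1=16  regs: r0:2,r1:16,r2:8,r3:7

STATUS = VALUE 16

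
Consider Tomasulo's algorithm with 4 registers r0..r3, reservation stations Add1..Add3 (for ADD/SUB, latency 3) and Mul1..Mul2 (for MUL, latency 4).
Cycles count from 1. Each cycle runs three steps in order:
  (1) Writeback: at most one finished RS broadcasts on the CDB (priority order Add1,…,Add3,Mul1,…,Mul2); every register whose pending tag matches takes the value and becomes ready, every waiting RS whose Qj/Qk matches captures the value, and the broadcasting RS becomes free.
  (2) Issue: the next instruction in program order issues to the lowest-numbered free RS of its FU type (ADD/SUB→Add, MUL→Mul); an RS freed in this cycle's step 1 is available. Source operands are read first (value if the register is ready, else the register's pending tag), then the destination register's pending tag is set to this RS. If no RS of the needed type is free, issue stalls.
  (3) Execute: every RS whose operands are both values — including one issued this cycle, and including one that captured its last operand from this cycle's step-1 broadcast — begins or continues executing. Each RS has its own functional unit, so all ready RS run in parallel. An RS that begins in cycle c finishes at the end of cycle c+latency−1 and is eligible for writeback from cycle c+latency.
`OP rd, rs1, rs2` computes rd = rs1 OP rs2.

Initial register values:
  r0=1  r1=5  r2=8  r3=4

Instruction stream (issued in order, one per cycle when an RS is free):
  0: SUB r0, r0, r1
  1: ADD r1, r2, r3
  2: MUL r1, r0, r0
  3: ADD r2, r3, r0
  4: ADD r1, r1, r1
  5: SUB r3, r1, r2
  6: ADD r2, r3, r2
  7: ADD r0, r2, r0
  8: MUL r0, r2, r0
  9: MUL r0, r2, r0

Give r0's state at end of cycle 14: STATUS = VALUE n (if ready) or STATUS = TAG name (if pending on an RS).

c1: issue SUB r0<-Add1 | r0:Add1,r1:5,r2:8,r3:4
c2: issue ADD r1<-Add2 | r0:Add1,r1:Add2,r2:8,r3:4
c3: issue MUL r1<-Mul1 | r0:Add1,r1:Mul1,r2:8,r3:4
c4: CDB Add1=-4; issue ADD r2<-Add1 | r0:-4,r1:Mul1,r2:Add1,r3:4
c5: CDB Add2=12; issue ADD r1<-Add2 | r0:-4,r1:Add2,r2:Add1,r3:4
c6: issue SUB r3<-Add3 | r0:-4,r1:Add2,r2:Add1,r3:Add3
c7: CDB Add1=0; issue ADD r2<-Add1 | r0:-4,r1:Add2,r2:Add1,r3:Add3
c8: CDB Mul1=16; stall | r0:-4,r1:Add2,r2:Add1,r3:Add3
c9: stall | r0:-4,r1:Add2,r2:Add1,r3:Add3
c10: stall | r0:-4,r1:Add2,r2:Add1,r3:Add3
c11: CDB Add2=32; issue ADD r0<-Add2 | r0:Add2,r1:32,r2:Add1,r3:Add3
c12: issue MUL r0<-Mul1 | r0:Mul1,r1:32,r2:Add1,r3:Add3
c13: issue MUL r0<-Mul2 | r0:Mul2,r1:32,r2:Add1,r3:Add3
c14: CDB Add3=32 | r0:Mul2,r1:32,r2:Add1,r3:32

STATUS = TAG Mul2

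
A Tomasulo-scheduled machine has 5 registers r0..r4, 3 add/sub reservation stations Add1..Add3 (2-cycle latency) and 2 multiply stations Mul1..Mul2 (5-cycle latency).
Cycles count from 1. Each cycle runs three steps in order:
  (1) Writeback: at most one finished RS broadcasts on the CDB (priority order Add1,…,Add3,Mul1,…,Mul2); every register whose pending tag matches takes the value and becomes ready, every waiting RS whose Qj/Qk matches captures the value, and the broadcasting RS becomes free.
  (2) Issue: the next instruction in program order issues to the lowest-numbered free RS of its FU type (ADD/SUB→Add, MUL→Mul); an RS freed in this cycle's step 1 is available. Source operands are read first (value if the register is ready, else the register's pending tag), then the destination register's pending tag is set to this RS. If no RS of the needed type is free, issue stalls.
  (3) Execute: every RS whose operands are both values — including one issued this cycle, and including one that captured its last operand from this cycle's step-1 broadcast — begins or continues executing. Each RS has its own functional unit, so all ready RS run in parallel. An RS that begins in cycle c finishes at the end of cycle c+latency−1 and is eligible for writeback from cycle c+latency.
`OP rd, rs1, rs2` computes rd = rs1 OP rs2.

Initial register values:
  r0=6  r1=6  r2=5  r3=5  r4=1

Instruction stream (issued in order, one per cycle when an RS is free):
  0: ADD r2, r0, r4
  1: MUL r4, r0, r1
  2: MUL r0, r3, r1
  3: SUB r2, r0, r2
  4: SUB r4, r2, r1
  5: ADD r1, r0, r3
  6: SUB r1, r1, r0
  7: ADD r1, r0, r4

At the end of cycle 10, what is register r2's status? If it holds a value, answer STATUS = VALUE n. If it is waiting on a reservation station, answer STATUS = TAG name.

STATUS = VALUE 23

cycle 1: issue ADD r2<-Add1 // r0:6,r1:6,r2:Add1,r3:5,r4:1
cycle 2: issue MUL r4<-Mul1 // r0:6,r1:6,r2:Add1,r3:5,r4:Mul1
cycle 3: CDB Add1=7; issue MUL r0<-Mul2 // r0:Mul2,r1:6,r2:7,r3:5,r4:Mul1
cycle 4: issue SUB r2<-Add1 // r0:Mul2,r1:6,r2:Add1,r3:5,r4:Mul1
cycle 5: issue SUB r4<-Add2 // r0:Mul2,r1:6,r2:Add1,r3:5,r4:Add2
cycle 6: issue ADD r1<-Add3 // r0:Mul2,r1:Add3,r2:Add1,r3:5,r4:Add2
cycle 7: CDB Mul1=36; stall // r0:Mul2,r1:Add3,r2:Add1,r3:5,r4:Add2
cycle 8: CDB Mul2=30; stall // r0:30,r1:Add3,r2:Add1,r3:5,r4:Add2
cycle 9: stall // r0:30,r1:Add3,r2:Add1,r3:5,r4:Add2
cycle 10: CDB Add1=23; issue SUB r1<-Add1 // r0:30,r1:Add1,r2:23,r3:5,r4:Add2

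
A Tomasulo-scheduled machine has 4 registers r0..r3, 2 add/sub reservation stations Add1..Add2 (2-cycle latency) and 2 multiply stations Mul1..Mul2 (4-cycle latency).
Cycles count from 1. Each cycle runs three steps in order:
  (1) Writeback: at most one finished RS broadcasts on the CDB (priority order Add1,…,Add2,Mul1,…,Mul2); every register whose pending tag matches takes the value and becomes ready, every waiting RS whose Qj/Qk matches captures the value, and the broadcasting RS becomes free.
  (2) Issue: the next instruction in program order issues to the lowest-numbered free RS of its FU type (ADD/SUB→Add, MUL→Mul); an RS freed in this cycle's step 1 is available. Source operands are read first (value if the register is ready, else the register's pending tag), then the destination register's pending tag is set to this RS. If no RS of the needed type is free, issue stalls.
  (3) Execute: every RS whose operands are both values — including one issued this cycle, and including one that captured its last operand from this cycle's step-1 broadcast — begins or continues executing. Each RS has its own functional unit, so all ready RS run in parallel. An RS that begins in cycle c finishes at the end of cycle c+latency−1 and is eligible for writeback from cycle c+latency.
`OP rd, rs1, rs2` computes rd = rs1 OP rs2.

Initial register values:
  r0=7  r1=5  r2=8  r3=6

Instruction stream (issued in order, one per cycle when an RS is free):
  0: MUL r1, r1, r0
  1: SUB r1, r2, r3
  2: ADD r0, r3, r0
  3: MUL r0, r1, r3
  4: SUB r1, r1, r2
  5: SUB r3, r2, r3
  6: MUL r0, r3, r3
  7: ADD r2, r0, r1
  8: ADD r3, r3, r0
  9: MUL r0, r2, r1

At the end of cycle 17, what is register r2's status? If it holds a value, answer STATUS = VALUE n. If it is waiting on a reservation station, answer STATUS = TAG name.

STATUS = VALUE -2

c1: issue MUL r1<-Mul1 | r0:7,r1:Mul1,r2:8,r3:6
c2: issue SUB r1<-Add1 | r0:7,r1:Add1,r2:8,r3:6
c3: issue ADD r0<-Add2 | r0:Add2,r1:Add1,r2:8,r3:6
c4: CDB Add1=2; issue MUL r0<-Mul2 | r0:Mul2,r1:2,r2:8,r3:6
c5: CDB Add2=13; issue SUB r1<-Add1 | r0:Mul2,r1:Add1,r2:8,r3:6
c6: CDB Mul1=35; issue SUB r3<-Add2 | r0:Mul2,r1:Add1,r2:8,r3:Add2
c7: CDB Add1=-6; issue MUL r0<-Mul1 | r0:Mul1,r1:-6,r2:8,r3:Add2
c8: CDB Add2=2; issue ADD r2<-Add1 | r0:Mul1,r1:-6,r2:Add1,r3:2
c9: CDB Mul2=12; issue ADD r3<-Add2 | r0:Mul1,r1:-6,r2:Add1,r3:Add2
c10: issue MUL r0<-Mul2 | r0:Mul2,r1:-6,r2:Add1,r3:Add2
c11: - | r0:Mul2,r1:-6,r2:Add1,r3:Add2
c12: CDB Mul1=4 | r0:Mul2,r1:-6,r2:Add1,r3:Add2
c13: - | r0:Mul2,r1:-6,r2:Add1,r3:Add2
c14: CDB Add1=-2 | r0:Mul2,r1:-6,r2:-2,r3:Add2
c15: CDB Add2=6 | r0:Mul2,r1:-6,r2:-2,r3:6
c16: - | r0:Mul2,r1:-6,r2:-2,r3:6
c17: - | r0:Mul2,r1:-6,r2:-2,r3:6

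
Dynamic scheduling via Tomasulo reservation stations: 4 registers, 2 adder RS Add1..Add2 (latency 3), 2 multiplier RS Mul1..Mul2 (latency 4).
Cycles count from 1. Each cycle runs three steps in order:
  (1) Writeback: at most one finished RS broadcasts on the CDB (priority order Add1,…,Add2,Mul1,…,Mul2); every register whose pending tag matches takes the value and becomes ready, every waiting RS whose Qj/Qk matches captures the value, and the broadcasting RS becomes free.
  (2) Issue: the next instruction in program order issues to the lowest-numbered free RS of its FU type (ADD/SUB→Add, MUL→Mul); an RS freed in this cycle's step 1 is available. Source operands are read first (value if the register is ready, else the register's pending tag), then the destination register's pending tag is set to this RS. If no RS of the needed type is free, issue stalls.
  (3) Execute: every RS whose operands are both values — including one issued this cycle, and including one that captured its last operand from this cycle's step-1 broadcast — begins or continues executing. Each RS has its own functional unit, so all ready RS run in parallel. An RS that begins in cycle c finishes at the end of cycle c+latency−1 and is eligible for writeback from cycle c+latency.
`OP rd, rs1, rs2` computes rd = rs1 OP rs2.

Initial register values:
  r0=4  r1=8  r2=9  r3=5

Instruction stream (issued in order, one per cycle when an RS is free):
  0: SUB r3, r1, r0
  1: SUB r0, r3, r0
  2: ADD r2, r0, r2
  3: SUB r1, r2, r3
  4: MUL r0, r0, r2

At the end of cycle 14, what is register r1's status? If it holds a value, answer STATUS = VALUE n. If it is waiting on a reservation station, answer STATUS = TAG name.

  c1: issue SUB r3<-Add1  regs: r0:4,r1:8,r2:9,r3:Add1
  c2: issue SUB r0<-Add2  regs: r0:Add2,r1:8,r2:9,r3:Add1
  c3: stall  regs: r0:Add2,r1:8,r2:9,r3:Add1
  c4: CDB Add1=4; issue ADD r2<-Add1  regs: r0:Add2,r1:8,r2:Add1,r3:4
  c5: stall  regs: r0:Add2,r1:8,r2:Add1,r3:4
  c6: stall  regs: r0:Add2,r1:8,r2:Add1,r3:4
  c7: CDB Add2=0; issue SUB r1<-Add2  regs: r0:0,r1:Add2,r2:Add1,r3:4
  c8: issue MUL r0<-Mul1  regs: r0:Mul1,r1:Add2,r2:Add1,r3:4
  c9: -  regs: r0:Mul1,r1:Add2,r2:Add1,r3:4
  c10: CDB Add1=9  regs: r0:Mul1,r1:Add2,r2:9,r3:4
  c11: -  regs: r0:Mul1,r1:Add2,r2:9,r3:4
  c12: -  regs: r0:Mul1,r1:Add2,r2:9,r3:4
  c13: CDB Add2=5  regs: r0:Mul1,r1:5,r2:9,r3:4
  c14: CDB Mul1=0  regs: r0:0,r1:5,r2:9,r3:4

STATUS = VALUE 5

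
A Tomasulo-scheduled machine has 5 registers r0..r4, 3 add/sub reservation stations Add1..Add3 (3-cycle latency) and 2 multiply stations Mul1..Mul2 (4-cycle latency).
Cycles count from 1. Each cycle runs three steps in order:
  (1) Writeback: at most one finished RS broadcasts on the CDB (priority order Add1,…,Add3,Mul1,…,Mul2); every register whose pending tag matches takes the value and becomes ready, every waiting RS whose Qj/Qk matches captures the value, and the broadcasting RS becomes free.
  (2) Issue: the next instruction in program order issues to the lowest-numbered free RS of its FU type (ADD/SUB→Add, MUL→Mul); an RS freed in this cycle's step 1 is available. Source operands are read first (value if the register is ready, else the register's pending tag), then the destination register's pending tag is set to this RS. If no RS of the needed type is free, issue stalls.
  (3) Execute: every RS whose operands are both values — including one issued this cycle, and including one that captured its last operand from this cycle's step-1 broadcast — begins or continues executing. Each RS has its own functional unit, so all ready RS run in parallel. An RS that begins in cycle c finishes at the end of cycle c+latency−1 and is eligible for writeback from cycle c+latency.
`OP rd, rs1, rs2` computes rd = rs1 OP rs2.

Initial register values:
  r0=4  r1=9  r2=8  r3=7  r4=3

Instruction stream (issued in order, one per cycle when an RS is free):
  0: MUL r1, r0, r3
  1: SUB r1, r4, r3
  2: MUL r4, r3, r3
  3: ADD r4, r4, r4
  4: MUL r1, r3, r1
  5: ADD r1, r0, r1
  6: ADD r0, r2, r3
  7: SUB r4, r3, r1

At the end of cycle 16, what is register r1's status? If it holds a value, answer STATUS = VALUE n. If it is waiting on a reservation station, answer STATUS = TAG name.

STATUS = VALUE -24

cycle 1: issue MUL r1<-Mul1 // r0:4,r1:Mul1,r2:8,r3:7,r4:3
cycle 2: issue SUB r1<-Add1 // r0:4,r1:Add1,r2:8,r3:7,r4:3
cycle 3: issue MUL r4<-Mul2 // r0:4,r1:Add1,r2:8,r3:7,r4:Mul2
cycle 4: issue ADD r4<-Add2 // r0:4,r1:Add1,r2:8,r3:7,r4:Add2
cycle 5: CDB Add1=-4; stall // r0:4,r1:-4,r2:8,r3:7,r4:Add2
cycle 6: CDB Mul1=28; issue MUL r1<-Mul1 // r0:4,r1:Mul1,r2:8,r3:7,r4:Add2
cycle 7: CDB Mul2=49; issue ADD r1<-Add1 // r0:4,r1:Add1,r2:8,r3:7,r4:Add2
cycle 8: issue ADD r0<-Add3 // r0:Add3,r1:Add1,r2:8,r3:7,r4:Add2
cycle 9: stall // r0:Add3,r1:Add1,r2:8,r3:7,r4:Add2
cycle 10: CDB Add2=98; issue SUB r4<-Add2 // r0:Add3,r1:Add1,r2:8,r3:7,r4:Add2
cycle 11: CDB Add3=15 // r0:15,r1:Add1,r2:8,r3:7,r4:Add2
cycle 12: CDB Mul1=-28 // r0:15,r1:Add1,r2:8,r3:7,r4:Add2
cycle 13: - // r0:15,r1:Add1,r2:8,r3:7,r4:Add2
cycle 14: - // r0:15,r1:Add1,r2:8,r3:7,r4:Add2
cycle 15: CDB Add1=-24 // r0:15,r1:-24,r2:8,r3:7,r4:Add2
cycle 16: - // r0:15,r1:-24,r2:8,r3:7,r4:Add2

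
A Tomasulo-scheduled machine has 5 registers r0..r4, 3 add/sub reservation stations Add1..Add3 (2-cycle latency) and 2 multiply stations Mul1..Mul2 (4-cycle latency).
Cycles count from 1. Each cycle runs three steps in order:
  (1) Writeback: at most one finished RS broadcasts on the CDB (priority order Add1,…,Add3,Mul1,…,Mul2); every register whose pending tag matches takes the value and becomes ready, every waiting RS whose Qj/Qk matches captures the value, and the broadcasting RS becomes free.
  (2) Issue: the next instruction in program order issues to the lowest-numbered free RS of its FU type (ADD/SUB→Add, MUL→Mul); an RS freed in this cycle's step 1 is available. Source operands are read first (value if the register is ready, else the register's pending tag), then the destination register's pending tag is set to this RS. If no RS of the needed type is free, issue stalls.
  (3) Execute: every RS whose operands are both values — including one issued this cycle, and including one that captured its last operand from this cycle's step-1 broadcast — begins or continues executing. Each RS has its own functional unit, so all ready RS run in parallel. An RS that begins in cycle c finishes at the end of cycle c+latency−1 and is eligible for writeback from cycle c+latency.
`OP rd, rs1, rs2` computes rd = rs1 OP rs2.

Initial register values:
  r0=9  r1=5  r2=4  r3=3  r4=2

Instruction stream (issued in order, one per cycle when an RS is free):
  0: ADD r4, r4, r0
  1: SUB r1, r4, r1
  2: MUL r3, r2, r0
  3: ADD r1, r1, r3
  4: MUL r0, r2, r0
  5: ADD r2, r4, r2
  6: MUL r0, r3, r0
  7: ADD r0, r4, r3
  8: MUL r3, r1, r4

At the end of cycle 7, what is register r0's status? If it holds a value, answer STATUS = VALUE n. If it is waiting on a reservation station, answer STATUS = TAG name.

  c1: issue ADD r4<-Add1  regs: r0:9,r1:5,r2:4,r3:3,r4:Add1
  c2: issue SUB r1<-Add2  regs: r0:9,r1:Add2,r2:4,r3:3,r4:Add1
  c3: CDB Add1=11; issue MUL r3<-Mul1  regs: r0:9,r1:Add2,r2:4,r3:Mul1,r4:11
  c4: issue ADD r1<-Add1  regs: r0:9,r1:Add1,r2:4,r3:Mul1,r4:11
  c5: CDB Add2=6; issue MUL r0<-Mul2  regs: r0:Mul2,r1:Add1,r2:4,r3:Mul1,r4:11
  c6: issue ADD r2<-Add2  regs: r0:Mul2,r1:Add1,r2:Add2,r3:Mul1,r4:11
  c7: CDB Mul1=36; issue MUL r0<-Mul1  regs: r0:Mul1,r1:Add1,r2:Add2,r3:36,r4:11

STATUS = TAG Mul1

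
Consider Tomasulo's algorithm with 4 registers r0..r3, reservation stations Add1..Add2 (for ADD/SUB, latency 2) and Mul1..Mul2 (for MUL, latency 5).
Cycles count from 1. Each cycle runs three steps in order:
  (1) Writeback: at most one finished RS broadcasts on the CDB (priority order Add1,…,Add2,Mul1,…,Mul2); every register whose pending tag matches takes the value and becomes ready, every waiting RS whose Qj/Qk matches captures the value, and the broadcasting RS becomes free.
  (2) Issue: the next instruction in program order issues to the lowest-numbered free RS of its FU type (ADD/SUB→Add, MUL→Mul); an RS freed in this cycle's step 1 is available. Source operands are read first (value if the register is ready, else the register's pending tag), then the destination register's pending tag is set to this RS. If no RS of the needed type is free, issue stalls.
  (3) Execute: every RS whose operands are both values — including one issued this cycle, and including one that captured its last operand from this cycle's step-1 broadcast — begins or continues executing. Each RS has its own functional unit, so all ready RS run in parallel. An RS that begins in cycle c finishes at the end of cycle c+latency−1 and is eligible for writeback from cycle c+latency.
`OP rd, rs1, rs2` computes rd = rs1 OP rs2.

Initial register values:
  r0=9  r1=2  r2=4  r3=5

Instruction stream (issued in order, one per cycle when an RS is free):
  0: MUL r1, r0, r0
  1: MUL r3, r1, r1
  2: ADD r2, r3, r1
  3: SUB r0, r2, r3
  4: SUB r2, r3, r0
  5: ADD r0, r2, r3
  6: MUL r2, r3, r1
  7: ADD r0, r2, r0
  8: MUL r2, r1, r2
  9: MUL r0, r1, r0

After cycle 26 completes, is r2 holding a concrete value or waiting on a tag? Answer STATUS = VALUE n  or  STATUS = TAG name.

STATUS = VALUE 43046721

cycle 1: issue MUL r1<-Mul1 // r0:9,r1:Mul1,r2:4,r3:5
cycle 2: issue MUL r3<-Mul2 // r0:9,r1:Mul1,r2:4,r3:Mul2
cycle 3: issue ADD r2<-Add1 // r0:9,r1:Mul1,r2:Add1,r3:Mul2
cycle 4: issue SUB r0<-Add2 // r0:Add2,r1:Mul1,r2:Add1,r3:Mul2
cycle 5: stall // r0:Add2,r1:Mul1,r2:Add1,r3:Mul2
cycle 6: CDB Mul1=81; stall // r0:Add2,r1:81,r2:Add1,r3:Mul2
cycle 7: stall // r0:Add2,r1:81,r2:Add1,r3:Mul2
cycle 8: stall // r0:Add2,r1:81,r2:Add1,r3:Mul2
cycle 9: stall // r0:Add2,r1:81,r2:Add1,r3:Mul2
cycle 10: stall // r0:Add2,r1:81,r2:Add1,r3:Mul2
cycle 11: CDB Mul2=6561; stall // r0:Add2,r1:81,r2:Add1,r3:6561
cycle 12: stall // r0:Add2,r1:81,r2:Add1,r3:6561
cycle 13: CDB Add1=6642; issue SUB r2<-Add1 // r0:Add2,r1:81,r2:Add1,r3:6561
cycle 14: stall // r0:Add2,r1:81,r2:Add1,r3:6561
cycle 15: CDB Add2=81; issue ADD r0<-Add2 // r0:Add2,r1:81,r2:Add1,r3:6561
cycle 16: issue MUL r2<-Mul1 // r0:Add2,r1:81,r2:Mul1,r3:6561
cycle 17: CDB Add1=6480; issue ADD r0<-Add1 // r0:Add1,r1:81,r2:Mul1,r3:6561
cycle 18: issue MUL r2<-Mul2 // r0:Add1,r1:81,r2:Mul2,r3:6561
cycle 19: CDB Add2=13041; stall // r0:Add1,r1:81,r2:Mul2,r3:6561
cycle 20: stall // r0:Add1,r1:81,r2:Mul2,r3:6561
cycle 21: CDB Mul1=531441; issue MUL r0<-Mul1 // r0:Mul1,r1:81,r2:Mul2,r3:6561
cycle 22: - // r0:Mul1,r1:81,r2:Mul2,r3:6561
cycle 23: CDB Add1=544482 // r0:Mul1,r1:81,r2:Mul2,r3:6561
cycle 24: - // r0:Mul1,r1:81,r2:Mul2,r3:6561
cycle 25: - // r0:Mul1,r1:81,r2:Mul2,r3:6561
cycle 26: CDB Mul2=43046721 // r0:Mul1,r1:81,r2:43046721,r3:6561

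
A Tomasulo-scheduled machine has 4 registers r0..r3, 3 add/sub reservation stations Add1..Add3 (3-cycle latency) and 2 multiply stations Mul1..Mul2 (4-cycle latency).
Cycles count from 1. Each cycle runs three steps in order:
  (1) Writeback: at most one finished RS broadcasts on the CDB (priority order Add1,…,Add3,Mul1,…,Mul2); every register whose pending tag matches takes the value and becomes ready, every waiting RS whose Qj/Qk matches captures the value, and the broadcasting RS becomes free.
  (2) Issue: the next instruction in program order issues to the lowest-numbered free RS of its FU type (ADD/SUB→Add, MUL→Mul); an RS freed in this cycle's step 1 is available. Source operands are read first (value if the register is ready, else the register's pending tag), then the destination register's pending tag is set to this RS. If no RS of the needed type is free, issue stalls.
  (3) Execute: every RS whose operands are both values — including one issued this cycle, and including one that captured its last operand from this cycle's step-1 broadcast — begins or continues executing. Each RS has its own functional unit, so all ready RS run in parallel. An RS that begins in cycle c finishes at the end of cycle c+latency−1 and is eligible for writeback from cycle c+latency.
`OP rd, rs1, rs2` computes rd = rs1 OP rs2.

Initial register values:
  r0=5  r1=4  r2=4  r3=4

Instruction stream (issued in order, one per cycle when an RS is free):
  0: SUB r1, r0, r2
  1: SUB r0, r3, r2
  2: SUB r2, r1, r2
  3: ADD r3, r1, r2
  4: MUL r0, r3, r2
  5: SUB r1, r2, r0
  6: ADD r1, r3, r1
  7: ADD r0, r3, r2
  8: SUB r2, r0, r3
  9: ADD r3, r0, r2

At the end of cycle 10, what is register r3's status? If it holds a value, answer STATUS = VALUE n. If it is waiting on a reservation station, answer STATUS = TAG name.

STATUS = VALUE -2

  c1: issue SUB r1<-Add1  regs: r0:5,r1:Add1,r2:4,r3:4
  c2: issue SUB r0<-Add2  regs: r0:Add2,r1:Add1,r2:4,r3:4
  c3: issue SUB r2<-Add3  regs: r0:Add2,r1:Add1,r2:Add3,r3:4
  c4: CDB Add1=1; issue ADD r3<-Add1  regs: r0:Add2,r1:1,r2:Add3,r3:Add1
  c5: CDB Add2=0; issue MUL r0<-Mul1  regs: r0:Mul1,r1:1,r2:Add3,r3:Add1
  c6: issue SUB r1<-Add2  regs: r0:Mul1,r1:Add2,r2:Add3,r3:Add1
  c7: CDB Add3=-3; issue ADD r1<-Add3  regs: r0:Mul1,r1:Add3,r2:-3,r3:Add1
  c8: stall  regs: r0:Mul1,r1:Add3,r2:-3,r3:Add1
  c9: stall  regs: r0:Mul1,r1:Add3,r2:-3,r3:Add1
  c10: CDB Add1=-2; issue ADD r0<-Add1  regs: r0:Add1,r1:Add3,r2:-3,r3:-2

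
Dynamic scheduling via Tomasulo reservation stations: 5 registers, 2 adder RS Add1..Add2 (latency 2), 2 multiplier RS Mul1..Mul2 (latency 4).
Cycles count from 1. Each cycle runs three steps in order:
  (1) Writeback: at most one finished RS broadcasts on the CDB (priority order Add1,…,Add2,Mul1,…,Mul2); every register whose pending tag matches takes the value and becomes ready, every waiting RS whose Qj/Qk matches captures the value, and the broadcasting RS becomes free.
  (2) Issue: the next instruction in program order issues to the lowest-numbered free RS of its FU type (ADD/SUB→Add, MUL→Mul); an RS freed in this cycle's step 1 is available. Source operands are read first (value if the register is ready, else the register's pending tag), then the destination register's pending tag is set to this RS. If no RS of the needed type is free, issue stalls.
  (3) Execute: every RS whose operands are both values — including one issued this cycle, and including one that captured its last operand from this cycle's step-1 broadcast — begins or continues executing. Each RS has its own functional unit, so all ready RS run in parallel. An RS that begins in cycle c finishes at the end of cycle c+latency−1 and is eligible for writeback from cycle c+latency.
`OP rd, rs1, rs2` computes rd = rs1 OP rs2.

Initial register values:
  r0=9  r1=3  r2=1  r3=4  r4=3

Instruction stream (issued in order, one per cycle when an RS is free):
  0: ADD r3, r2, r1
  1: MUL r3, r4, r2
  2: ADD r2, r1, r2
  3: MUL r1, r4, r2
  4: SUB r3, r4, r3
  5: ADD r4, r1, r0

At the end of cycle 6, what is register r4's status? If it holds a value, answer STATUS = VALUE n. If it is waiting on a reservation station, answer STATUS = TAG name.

STATUS = TAG Add2

cycle 1: issue ADD r3<-Add1 // r0:9,r1:3,r2:1,r3:Add1,r4:3
cycle 2: issue MUL r3<-Mul1 // r0:9,r1:3,r2:1,r3:Mul1,r4:3
cycle 3: CDB Add1=4; issue ADD r2<-Add1 // r0:9,r1:3,r2:Add1,r3:Mul1,r4:3
cycle 4: issue MUL r1<-Mul2 // r0:9,r1:Mul2,r2:Add1,r3:Mul1,r4:3
cycle 5: CDB Add1=4; issue SUB r3<-Add1 // r0:9,r1:Mul2,r2:4,r3:Add1,r4:3
cycle 6: CDB Mul1=3; issue ADD r4<-Add2 // r0:9,r1:Mul2,r2:4,r3:Add1,r4:Add2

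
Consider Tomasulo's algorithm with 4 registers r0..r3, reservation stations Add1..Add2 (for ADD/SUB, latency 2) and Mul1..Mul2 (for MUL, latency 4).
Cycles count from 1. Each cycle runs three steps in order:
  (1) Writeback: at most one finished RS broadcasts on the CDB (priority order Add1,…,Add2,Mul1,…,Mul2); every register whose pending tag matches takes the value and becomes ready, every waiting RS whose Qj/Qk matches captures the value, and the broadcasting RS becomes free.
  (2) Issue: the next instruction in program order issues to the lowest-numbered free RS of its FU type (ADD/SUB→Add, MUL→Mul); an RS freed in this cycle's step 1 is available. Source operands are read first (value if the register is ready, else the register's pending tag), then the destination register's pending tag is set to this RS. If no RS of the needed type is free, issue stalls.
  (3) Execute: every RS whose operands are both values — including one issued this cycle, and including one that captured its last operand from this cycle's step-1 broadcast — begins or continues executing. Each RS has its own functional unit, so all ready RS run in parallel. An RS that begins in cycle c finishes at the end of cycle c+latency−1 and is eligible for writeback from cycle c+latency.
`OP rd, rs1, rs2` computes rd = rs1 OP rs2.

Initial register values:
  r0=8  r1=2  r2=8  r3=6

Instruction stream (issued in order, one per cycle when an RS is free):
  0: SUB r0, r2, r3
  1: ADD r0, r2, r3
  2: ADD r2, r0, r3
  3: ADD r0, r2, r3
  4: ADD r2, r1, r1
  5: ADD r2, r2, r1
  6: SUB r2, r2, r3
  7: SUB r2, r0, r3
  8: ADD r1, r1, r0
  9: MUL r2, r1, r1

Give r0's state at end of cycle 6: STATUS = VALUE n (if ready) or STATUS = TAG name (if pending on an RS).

STATUS = TAG Add2

  c1: issue SUB r0<-Add1  regs: r0:Add1,r1:2,r2:8,r3:6
  c2: issue ADD r0<-Add2  regs: r0:Add2,r1:2,r2:8,r3:6
  c3: CDB Add1=2; issue ADD r2<-Add1  regs: r0:Add2,r1:2,r2:Add1,r3:6
  c4: CDB Add2=14; issue ADD r0<-Add2  regs: r0:Add2,r1:2,r2:Add1,r3:6
  c5: stall  regs: r0:Add2,r1:2,r2:Add1,r3:6
  c6: CDB Add1=20; issue ADD r2<-Add1  regs: r0:Add2,r1:2,r2:Add1,r3:6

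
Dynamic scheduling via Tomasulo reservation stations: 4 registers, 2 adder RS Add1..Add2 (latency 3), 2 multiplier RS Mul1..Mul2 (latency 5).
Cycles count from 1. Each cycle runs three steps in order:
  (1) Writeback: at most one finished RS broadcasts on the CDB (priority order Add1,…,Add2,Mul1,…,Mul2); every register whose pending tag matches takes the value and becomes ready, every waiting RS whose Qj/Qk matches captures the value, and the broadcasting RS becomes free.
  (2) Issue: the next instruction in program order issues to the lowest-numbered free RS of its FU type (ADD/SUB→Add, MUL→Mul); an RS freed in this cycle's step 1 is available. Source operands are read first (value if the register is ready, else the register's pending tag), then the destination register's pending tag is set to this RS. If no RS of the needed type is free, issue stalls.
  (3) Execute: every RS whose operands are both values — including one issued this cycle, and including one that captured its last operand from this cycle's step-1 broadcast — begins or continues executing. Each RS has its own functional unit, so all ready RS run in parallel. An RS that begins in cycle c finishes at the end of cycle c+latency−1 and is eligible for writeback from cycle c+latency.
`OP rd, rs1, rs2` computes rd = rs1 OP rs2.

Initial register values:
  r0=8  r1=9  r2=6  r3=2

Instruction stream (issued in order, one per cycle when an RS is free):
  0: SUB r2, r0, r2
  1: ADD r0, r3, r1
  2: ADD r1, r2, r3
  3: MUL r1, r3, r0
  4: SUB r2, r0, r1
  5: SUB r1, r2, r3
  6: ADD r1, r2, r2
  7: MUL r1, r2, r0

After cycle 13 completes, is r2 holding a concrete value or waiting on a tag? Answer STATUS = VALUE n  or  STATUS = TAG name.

STATUS = VALUE -11

  c1: issue SUB r2<-Add1  regs: r0:8,r1:9,r2:Add1,r3:2
  c2: issue ADD r0<-Add2  regs: r0:Add2,r1:9,r2:Add1,r3:2
  c3: stall  regs: r0:Add2,r1:9,r2:Add1,r3:2
  c4: CDB Add1=2; issue ADD r1<-Add1  regs: r0:Add2,r1:Add1,r2:2,r3:2
  c5: CDB Add2=11; issue MUL r1<-Mul1  regs: r0:11,r1:Mul1,r2:2,r3:2
  c6: issue SUB r2<-Add2  regs: r0:11,r1:Mul1,r2:Add2,r3:2
  c7: CDB Add1=4; issue SUB r1<-Add1  regs: r0:11,r1:Add1,r2:Add2,r3:2
  c8: stall  regs: r0:11,r1:Add1,r2:Add2,r3:2
  c9: stall  regs: r0:11,r1:Add1,r2:Add2,r3:2
  c10: CDB Mul1=22; stall  regs: r0:11,r1:Add1,r2:Add2,r3:2
  c11: stall  regs: r0:11,r1:Add1,r2:Add2,r3:2
  c12: stall  regs: r0:11,r1:Add1,r2:Add2,r3:2
  c13: CDB Add2=-11; issue ADD r1<-Add2  regs: r0:11,r1:Add2,r2:-11,r3:2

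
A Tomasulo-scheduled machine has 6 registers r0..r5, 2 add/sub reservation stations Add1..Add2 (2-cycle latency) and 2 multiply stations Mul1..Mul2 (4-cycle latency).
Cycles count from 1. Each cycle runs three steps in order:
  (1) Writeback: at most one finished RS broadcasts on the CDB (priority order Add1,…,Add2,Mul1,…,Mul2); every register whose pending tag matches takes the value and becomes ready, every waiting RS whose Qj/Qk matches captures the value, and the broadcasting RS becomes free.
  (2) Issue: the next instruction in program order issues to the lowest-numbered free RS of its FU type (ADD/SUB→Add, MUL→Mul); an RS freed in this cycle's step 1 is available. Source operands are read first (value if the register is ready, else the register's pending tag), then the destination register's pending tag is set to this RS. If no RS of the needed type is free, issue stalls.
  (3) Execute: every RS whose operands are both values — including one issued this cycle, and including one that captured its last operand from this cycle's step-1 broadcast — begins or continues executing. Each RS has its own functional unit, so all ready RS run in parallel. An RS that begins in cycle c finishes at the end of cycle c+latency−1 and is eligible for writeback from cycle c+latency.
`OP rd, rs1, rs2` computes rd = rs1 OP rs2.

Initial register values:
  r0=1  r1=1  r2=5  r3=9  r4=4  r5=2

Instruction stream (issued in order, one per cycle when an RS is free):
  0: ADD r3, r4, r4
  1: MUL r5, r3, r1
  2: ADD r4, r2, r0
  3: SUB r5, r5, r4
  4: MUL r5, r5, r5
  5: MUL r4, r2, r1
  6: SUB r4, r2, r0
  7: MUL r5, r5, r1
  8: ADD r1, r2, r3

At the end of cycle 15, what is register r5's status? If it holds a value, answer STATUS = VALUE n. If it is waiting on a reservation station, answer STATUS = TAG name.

STATUS = TAG Mul1

c1: issue ADD r3<-Add1 | r0:1,r1:1,r2:5,r3:Add1,r4:4,r5:2
c2: issue MUL r5<-Mul1 | r0:1,r1:1,r2:5,r3:Add1,r4:4,r5:Mul1
c3: CDB Add1=8; issue ADD r4<-Add1 | r0:1,r1:1,r2:5,r3:8,r4:Add1,r5:Mul1
c4: issue SUB r5<-Add2 | r0:1,r1:1,r2:5,r3:8,r4:Add1,r5:Add2
c5: CDB Add1=6; issue MUL r5<-Mul2 | r0:1,r1:1,r2:5,r3:8,r4:6,r5:Mul2
c6: stall | r0:1,r1:1,r2:5,r3:8,r4:6,r5:Mul2
c7: CDB Mul1=8; issue MUL r4<-Mul1 | r0:1,r1:1,r2:5,r3:8,r4:Mul1,r5:Mul2
c8: issue SUB r4<-Add1 | r0:1,r1:1,r2:5,r3:8,r4:Add1,r5:Mul2
c9: CDB Add2=2; stall | r0:1,r1:1,r2:5,r3:8,r4:Add1,r5:Mul2
c10: CDB Add1=4; stall | r0:1,r1:1,r2:5,r3:8,r4:4,r5:Mul2
c11: CDB Mul1=5; issue MUL r5<-Mul1 | r0:1,r1:1,r2:5,r3:8,r4:4,r5:Mul1
c12: issue ADD r1<-Add1 | r0:1,r1:Add1,r2:5,r3:8,r4:4,r5:Mul1
c13: CDB Mul2=4 | r0:1,r1:Add1,r2:5,r3:8,r4:4,r5:Mul1
c14: CDB Add1=13 | r0:1,r1:13,r2:5,r3:8,r4:4,r5:Mul1
c15: - | r0:1,r1:13,r2:5,r3:8,r4:4,r5:Mul1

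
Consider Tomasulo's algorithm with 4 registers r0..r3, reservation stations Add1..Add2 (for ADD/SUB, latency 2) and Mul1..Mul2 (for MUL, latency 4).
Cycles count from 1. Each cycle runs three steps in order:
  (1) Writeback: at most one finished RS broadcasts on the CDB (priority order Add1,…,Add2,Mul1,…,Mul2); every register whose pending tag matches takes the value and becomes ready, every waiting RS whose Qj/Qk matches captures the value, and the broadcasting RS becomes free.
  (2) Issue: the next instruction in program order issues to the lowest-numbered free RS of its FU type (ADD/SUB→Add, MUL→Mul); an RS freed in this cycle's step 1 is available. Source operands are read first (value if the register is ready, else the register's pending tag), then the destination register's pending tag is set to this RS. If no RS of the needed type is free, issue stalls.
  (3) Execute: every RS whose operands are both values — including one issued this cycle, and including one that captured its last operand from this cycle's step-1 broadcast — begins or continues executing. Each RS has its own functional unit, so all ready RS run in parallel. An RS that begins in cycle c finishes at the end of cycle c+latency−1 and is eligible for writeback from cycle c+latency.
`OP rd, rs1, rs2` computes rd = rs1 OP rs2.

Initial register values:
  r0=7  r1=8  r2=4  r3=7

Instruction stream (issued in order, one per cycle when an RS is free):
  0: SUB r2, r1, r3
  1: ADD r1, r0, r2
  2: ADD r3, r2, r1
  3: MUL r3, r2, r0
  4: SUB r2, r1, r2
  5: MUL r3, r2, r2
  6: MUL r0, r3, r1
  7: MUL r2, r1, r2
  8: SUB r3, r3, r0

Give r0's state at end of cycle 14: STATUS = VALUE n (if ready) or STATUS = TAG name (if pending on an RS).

  c1: issue SUB r2<-Add1  regs: r0:7,r1:8,r2:Add1,r3:7
  c2: issue ADD r1<-Add2  regs: r0:7,r1:Add2,r2:Add1,r3:7
  c3: CDB Add1=1; issue ADD r3<-Add1  regs: r0:7,r1:Add2,r2:1,r3:Add1
  c4: issue MUL r3<-Mul1  regs: r0:7,r1:Add2,r2:1,r3:Mul1
  c5: CDB Add2=8; issue SUB r2<-Add2  regs: r0:7,r1:8,r2:Add2,r3:Mul1
  c6: issue MUL r3<-Mul2  regs: r0:7,r1:8,r2:Add2,r3:Mul2
  c7: CDB Add1=9; stall  regs: r0:7,r1:8,r2:Add2,r3:Mul2
  c8: CDB Add2=7; stall  regs: r0:7,r1:8,r2:7,r3:Mul2
  c9: CDB Mul1=7; issue MUL r0<-Mul1  regs: r0:Mul1,r1:8,r2:7,r3:Mul2
  c10: stall  regs: r0:Mul1,r1:8,r2:7,r3:Mul2
  c11: stall  regs: r0:Mul1,r1:8,r2:7,r3:Mul2
  c12: CDB Mul2=49; issue MUL r2<-Mul2  regs: r0:Mul1,r1:8,r2:Mul2,r3:49
  c13: issue SUB r3<-Add1  regs: r0:Mul1,r1:8,r2:Mul2,r3:Add1
  c14: -  regs: r0:Mul1,r1:8,r2:Mul2,r3:Add1

STATUS = TAG Mul1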